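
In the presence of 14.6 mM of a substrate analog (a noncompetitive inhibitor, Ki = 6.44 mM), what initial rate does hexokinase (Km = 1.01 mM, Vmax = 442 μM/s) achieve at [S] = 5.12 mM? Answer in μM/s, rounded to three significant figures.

α = 1 + [I]/Ki = 1 + 14.6/6.44 = 3.267.
For a noncompetitive inhibitor, Vmax is reduced to Vmax/α while Km is unchanged: Km,app = 1.01 mM, Vmax,app = 135 μM/s.
v = Vmax,app·[S]/(Km,app + [S]) = 135 × 5.12/(1.01 + 5.12) = 113 μM/s.

113 μM/s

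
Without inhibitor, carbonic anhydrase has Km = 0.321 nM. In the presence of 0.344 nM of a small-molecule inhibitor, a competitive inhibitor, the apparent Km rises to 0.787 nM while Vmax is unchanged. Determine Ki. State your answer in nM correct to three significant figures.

Competitive: Km,app = α·Km with α = 1 + [I]/Ki.
α = Km,app/Km = 0.787/0.321 = 2.452.
Ki = [I]/(α − 1) = 0.344/1.452 = 0.237 nM.

0.237 nM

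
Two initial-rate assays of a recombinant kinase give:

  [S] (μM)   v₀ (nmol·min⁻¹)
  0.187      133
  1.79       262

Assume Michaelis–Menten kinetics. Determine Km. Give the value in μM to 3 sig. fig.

0.228 μM

From v = Vmax[S]/(Km+[S]), each point gives Vmax = v(Km+[S])/[S].
Equating: 133(Km+0.187)/0.187 = 262(Km+1.79)/1.79.
711.2·Km + 133 = 146.4·Km + 262, so (711.2 − 146.4)·Km = 262 − 133.
Km = 129.0/564.9 = 0.228 μM; then Vmax = 133(0.228+0.187)/0.187 = 295 nmol·min⁻¹.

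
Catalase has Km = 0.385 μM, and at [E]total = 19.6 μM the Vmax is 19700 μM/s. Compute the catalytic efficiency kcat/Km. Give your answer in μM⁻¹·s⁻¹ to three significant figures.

2610 μM⁻¹·s⁻¹

kcat = Vmax/[E]total = 19700/19.6 = 1010 s⁻¹.
kcat/Km = 1010/0.385 = 2610 μM⁻¹·s⁻¹.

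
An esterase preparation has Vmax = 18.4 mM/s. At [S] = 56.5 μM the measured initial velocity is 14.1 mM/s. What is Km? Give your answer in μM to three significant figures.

17.2 μM

From v = Vmax[S]/(Km+[S]), Km = [S](Vmax − v)/v.
Km = 56.5 × (18.4 − 14.1) / 14.1 = 242.9/14.1 = 17.2 μM.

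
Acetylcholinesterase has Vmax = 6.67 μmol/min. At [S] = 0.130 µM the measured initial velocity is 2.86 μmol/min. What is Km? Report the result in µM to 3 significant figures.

v/Vmax = 2.86/6.67 = 0.4288 = [S]/(Km+[S]).
So Km + [S] = [S]/0.4288 = 0.3032 µM, giving Km = 0.3032 − 0.130 = 0.173 µM.

0.173 µM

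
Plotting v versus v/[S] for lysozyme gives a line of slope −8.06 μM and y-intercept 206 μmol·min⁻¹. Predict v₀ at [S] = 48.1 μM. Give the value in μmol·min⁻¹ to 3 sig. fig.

In the Eadie–Hofstee form v = Vmax − Km·(v/[S]), the slope is −Km and the intercept is Vmax, so Km = 8.06 μM and Vmax = 206 μmol·min⁻¹.
v = 206 × 48.1/(8.06 + 48.1) = 176 μmol·min⁻¹.

176 μmol·min⁻¹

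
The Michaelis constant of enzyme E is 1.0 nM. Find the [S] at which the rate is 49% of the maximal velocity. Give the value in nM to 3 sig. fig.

0.961 nM

v/Vmax = [S]/(Km+[S]) = 0.49, so [S] = Km·0.49/(1 − 0.49) = 1.0 × 0.9608.
[S] = 0.961 nM.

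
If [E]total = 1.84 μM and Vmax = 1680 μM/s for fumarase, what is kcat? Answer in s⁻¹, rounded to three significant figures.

kcat = Vmax/[E]total = 1680 μM/s / 1.84 μM = 913 s⁻¹.

913 s⁻¹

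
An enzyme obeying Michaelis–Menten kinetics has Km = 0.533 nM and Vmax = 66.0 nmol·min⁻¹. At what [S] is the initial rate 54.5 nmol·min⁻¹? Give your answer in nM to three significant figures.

Rearranging v = Vmax[S]/(Km+[S]) gives [S] = Km·v/(Vmax − v).
[S] = 0.533 × 54.5 / (66.0 − 54.5) = 29.05/11.50 = 2.53 nM.

2.53 nM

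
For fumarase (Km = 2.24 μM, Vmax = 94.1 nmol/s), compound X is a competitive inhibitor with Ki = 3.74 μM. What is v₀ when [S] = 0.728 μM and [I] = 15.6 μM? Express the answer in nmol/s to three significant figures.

α = 1 + [I]/Ki = 1 + 15.6/3.74 = 5.171.
For a competitive inhibitor, Vmax is unchanged and the apparent Km becomes α·Km: Km,app = 11.6 μM, Vmax,app = 94.1 nmol/s.
v = Vmax,app·[S]/(Km,app + [S]) = 94.1 × 0.728/(11.6 + 0.728) = 5.56 nmol/s.

5.56 nmol/s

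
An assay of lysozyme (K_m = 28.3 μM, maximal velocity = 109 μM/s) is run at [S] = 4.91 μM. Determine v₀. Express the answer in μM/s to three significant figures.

[S]/(Km+[S]) = 4.91/33.21 = 0.1478, the fractional saturation.
v = 0.1478 × Vmax = 0.1478 × 109 = 16.1 μM/s.

16.1 μM/s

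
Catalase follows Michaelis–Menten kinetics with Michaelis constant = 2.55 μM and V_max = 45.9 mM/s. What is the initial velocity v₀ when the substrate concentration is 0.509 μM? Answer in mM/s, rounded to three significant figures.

7.64 mM/s

v = Vmax·[S]/(Km + [S]) = 45.9 × 0.509 / (2.55 + 0.509)
  = 23.36 / 3.059 = 7.64 mM/s.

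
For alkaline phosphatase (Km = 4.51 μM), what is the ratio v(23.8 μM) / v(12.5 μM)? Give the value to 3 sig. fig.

1.14

Since Vmax cancels, v₂/v₁ = [S]₂(Km+[S]₁) / [S]₁(Km+[S]₂).
= 23.8×(4.51+12.5) / (12.5×(4.51+23.8)) = 404.8/353.9 = 1.14.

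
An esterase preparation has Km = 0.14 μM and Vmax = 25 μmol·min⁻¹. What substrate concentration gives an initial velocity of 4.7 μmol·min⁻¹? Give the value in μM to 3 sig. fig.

Rearranging v = Vmax[S]/(Km+[S]) gives [S] = Km·v/(Vmax − v).
[S] = 0.14 × 4.7 / (25 − 4.7) = 0.6580/20.30 = 0.0324 μM.

0.0324 μM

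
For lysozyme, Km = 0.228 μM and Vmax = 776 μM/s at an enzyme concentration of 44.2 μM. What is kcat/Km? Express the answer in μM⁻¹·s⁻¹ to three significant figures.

kcat = Vmax/[E]total = 776/44.2 = 17.6 s⁻¹.
kcat/Km = 17.6/0.228 = 77.0 μM⁻¹·s⁻¹.

77.0 μM⁻¹·s⁻¹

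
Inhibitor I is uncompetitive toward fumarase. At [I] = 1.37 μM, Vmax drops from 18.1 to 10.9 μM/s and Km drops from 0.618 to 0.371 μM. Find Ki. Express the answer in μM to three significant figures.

Uncompetitive: Vmax,app = Vmax/α (and Km,app = Km/α) with α = 1 + [I]/Ki.
α = Vmax/Vmax,app = 18.1/10.9 = 1.661.
Ki = [I]/(α − 1) = 1.37/0.6606 = 2.07 μM.

2.07 μM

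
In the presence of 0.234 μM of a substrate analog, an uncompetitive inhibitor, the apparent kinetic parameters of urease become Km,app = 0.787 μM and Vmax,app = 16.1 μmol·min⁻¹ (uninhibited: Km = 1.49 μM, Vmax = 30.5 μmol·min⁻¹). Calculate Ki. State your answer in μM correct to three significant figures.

Uncompetitive: Vmax,app = Vmax/α (and Km,app = Km/α) with α = 1 + [I]/Ki.
α = Vmax/Vmax,app = 30.5/16.1 = 1.894.
Since α = 1 + [I]/Ki, [I]/Ki = 1.894 − 1 = 0.8944 and Ki = 0.234/0.8944 = 0.262 μM.

0.262 μM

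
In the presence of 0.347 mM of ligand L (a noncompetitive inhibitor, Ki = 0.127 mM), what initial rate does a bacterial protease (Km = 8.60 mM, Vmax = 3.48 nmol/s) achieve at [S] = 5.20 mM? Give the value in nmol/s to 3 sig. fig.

0.351 nmol/s

α = 1 + [I]/Ki = 1 + 0.347/0.127 = 3.732.
For a noncompetitive inhibitor, Vmax is reduced to Vmax/α while Km is unchanged: Km,app = 8.60 mM, Vmax,app = 0.932 nmol/s.
v = Vmax,app·[S]/(Km,app + [S]) = 0.932 × 5.20/(8.60 + 5.20) = 0.351 nmol/s.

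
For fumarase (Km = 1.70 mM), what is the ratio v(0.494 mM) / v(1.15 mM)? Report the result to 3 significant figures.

0.558

The fractional saturations are [S]/(Km+[S]) = 1.15/2.850 = 0.4035 and 0.494/2.194 = 0.2252.
v₂/v₁ is just their ratio: 0.2252/0.4035 = 0.558.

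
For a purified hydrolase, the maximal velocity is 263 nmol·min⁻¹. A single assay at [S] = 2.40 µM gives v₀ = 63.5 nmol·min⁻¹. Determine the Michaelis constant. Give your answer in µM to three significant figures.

7.54 µM

v/Vmax = 63.5/263 = 0.2414 = [S]/(Km+[S]).
So Km + [S] = [S]/0.2414 = 9.940 µM, giving Km = 9.940 − 2.40 = 7.54 µM.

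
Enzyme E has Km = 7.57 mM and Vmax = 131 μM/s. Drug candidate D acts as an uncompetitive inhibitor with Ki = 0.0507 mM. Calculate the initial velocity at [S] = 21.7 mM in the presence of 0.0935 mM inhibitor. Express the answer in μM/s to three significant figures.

41.0 μM/s

α = 1 + [I]/Ki = 1 + 0.0935/0.0507 = 2.844.
For an uncompetitive inhibitor, both parameters are divided by α, giving Vmax/α and Km/α: Km,app = 2.66 mM, Vmax,app = 46.1 μM/s.
v = Vmax,app·[S]/(Km,app + [S]) = 46.1 × 21.7/(2.66 + 21.7) = 41.0 μM/s.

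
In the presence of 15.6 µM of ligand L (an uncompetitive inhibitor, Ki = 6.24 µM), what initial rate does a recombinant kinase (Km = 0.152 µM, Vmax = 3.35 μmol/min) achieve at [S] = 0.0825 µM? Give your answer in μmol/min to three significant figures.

0.627 μmol/min

With α = 1 + [I]/Ki = 1 + 15.6/6.24 = 3.500, the uncompetitive rate law is v = (Vmax/α)·[S] / (Km/α + [S]).
v = (3.35/3.500)×0.0825 / (0.152/3.500 + 0.0825) = 0.07896/0.1259 = 0.627 μmol/min.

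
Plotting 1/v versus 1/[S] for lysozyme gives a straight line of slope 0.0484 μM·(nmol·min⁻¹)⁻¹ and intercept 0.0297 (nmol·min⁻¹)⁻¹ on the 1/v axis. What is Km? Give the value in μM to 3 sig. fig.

1.63 μM

y-intercept = 1/Vmax ⇒ Vmax = 33.7 nmol·min⁻¹; slope = Km/Vmax ⇒ Km = slope × Vmax.
Km = 0.0484 × 33.7 = 1.63 μM.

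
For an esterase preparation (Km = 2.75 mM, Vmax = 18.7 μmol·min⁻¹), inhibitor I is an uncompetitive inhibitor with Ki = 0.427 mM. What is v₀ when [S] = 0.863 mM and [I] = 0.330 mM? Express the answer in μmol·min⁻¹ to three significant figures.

3.77 μmol·min⁻¹

α = 1 + [I]/Ki = 1 + 0.330/0.427 = 1.773.
For an uncompetitive inhibitor, both parameters are divided by α, giving Vmax/α and Km/α: Km,app = 1.55 mM, Vmax,app = 10.5 μmol·min⁻¹.
v = Vmax,app·[S]/(Km,app + [S]) = 10.5 × 0.863/(1.55 + 0.863) = 3.77 μmol·min⁻¹.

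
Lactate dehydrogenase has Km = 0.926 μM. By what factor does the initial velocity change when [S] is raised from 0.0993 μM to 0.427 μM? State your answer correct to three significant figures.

Since Vmax cancels, v₂/v₁ = [S]₂(Km+[S]₁) / [S]₁(Km+[S]₂).
= 0.427×(0.926+0.0993) / (0.0993×(0.926+0.427)) = 0.4378/0.1344 = 3.26.

3.26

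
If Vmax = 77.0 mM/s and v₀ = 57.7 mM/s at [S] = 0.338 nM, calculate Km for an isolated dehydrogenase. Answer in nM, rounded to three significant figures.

v/Vmax = 57.7/77.0 = 0.7494 = [S]/(Km+[S]).
So Km + [S] = [S]/0.7494 = 0.4511 nM, giving Km = 0.4511 − 0.338 = 0.113 nM.

0.113 nM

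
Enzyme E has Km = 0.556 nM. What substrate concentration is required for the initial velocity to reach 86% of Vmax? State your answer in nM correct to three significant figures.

3.42 nM

v/Vmax = [S]/(Km+[S]) = 0.86, so [S] = Km·0.86/(1 − 0.86) = 0.556 × 6.143.
[S] = 3.42 nM.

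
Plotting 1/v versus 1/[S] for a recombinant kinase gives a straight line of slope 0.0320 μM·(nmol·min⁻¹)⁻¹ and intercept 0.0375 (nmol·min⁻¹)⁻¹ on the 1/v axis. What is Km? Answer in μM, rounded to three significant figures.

y-intercept = 1/Vmax ⇒ Vmax = 26.7 nmol·min⁻¹; slope = Km/Vmax ⇒ Km = slope × Vmax.
Km = 0.0320 × 26.7 = 0.853 μM.

0.853 μM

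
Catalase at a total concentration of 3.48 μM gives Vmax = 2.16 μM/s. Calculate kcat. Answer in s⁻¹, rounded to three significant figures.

kcat = Vmax/[E]total = 2.16 μM/s / 3.48 μM = 0.621 s⁻¹.

0.621 s⁻¹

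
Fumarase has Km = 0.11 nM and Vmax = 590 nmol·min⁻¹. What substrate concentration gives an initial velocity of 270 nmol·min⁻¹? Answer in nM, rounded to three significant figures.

0.0928 nM

Rearranging v = Vmax[S]/(Km+[S]) gives [S] = Km·v/(Vmax − v).
[S] = 0.11 × 270 / (590 − 270) = 29.70/320.0 = 0.0928 nM.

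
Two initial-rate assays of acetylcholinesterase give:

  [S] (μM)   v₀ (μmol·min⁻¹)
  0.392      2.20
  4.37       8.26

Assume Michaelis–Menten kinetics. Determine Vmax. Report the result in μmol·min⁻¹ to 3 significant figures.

11.3 μmol·min⁻¹

From v = Vmax[S]/(Km+[S]), each point gives Vmax = v(Km+[S])/[S].
Equating: 2.20(Km+0.392)/0.392 = 8.26(Km+4.37)/4.37.
5.612·Km + 2.20 = 1.890·Km + 8.26, so (5.612 − 1.890)·Km = 8.26 − 2.20.
Km = 6.060/3.722 = 1.63 μM; then Vmax = 2.20(1.63+0.392)/0.392 = 11.3 μmol·min⁻¹.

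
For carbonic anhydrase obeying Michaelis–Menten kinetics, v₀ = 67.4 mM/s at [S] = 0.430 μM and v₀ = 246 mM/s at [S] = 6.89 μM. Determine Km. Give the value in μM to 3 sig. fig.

From v = Vmax[S]/(Km+[S]), each point gives Vmax = v(Km+[S])/[S].
Equating: 67.4(Km+0.430)/0.430 = 246(Km+6.89)/6.89.
156.7·Km + 67.4 = 35.70·Km + 246, so (156.7 − 35.70)·Km = 246 − 67.4.
Km = 178.6/121.0 = 1.48 μM; then Vmax = 67.4(1.48+0.430)/0.430 = 299 mM/s.

1.48 μM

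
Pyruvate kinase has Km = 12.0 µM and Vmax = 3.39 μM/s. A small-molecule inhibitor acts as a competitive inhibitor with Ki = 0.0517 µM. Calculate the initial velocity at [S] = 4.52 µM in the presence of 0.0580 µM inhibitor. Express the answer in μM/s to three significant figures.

0.511 μM/s

α = 1 + [I]/Ki = 1 + 0.0580/0.0517 = 2.122.
For a competitive inhibitor, Vmax is unchanged and the apparent Km becomes α·Km: Km,app = 25.5 µM, Vmax,app = 3.39 μM/s.
v = Vmax,app·[S]/(Km,app + [S]) = 3.39 × 4.52/(25.5 + 4.52) = 0.511 μM/s.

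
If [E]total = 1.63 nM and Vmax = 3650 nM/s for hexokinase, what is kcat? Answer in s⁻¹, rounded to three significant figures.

2240 s⁻¹

kcat = Vmax/[E]total = 3650 nM/s / 1.63 nM = 2240 s⁻¹.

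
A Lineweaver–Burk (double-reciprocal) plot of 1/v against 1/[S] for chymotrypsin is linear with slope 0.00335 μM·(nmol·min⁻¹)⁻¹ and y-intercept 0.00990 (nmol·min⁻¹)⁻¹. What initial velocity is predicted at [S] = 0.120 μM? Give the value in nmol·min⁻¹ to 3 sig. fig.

The y-intercept is 1/Vmax, so Vmax = 1/0.00990 = 101 nmol·min⁻¹.
The slope is Km/Vmax, so Km = 0.00335 × 101 = 0.338 μM.
Then v = 101 × 0.120/(0.338 + 0.120) = 26.4 nmol·min⁻¹.

26.4 nmol·min⁻¹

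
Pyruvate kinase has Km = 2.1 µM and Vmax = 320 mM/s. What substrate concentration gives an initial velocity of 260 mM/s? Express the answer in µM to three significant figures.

The required fractional saturation is v/Vmax = 260/320 = 0.8125.
Then [S]/(Km+[S]) = 0.8125 ⇒ [S] = 2.1 × 0.8125/(1 − 0.8125) = 9.10 µM.

9.10 µM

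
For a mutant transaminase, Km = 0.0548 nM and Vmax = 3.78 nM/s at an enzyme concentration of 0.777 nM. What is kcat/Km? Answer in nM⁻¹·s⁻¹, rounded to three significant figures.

kcat = Vmax/[E]total = 3.78/0.777 = 4.86 s⁻¹.
kcat/Km = 4.86/0.0548 = 88.8 nM⁻¹·s⁻¹.

88.8 nM⁻¹·s⁻¹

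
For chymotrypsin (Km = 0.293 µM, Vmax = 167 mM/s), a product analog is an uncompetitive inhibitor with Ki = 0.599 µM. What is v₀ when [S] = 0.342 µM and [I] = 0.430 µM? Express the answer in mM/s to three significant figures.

α = 1 + [I]/Ki = 1 + 0.430/0.599 = 1.718.
For an uncompetitive inhibitor, both parameters are divided by α, giving Vmax/α and Km/α: Km,app = 0.171 µM, Vmax,app = 97.2 mM/s.
v = Vmax,app·[S]/(Km,app + [S]) = 97.2 × 0.342/(0.171 + 0.342) = 64.9 mM/s.

64.9 mM/s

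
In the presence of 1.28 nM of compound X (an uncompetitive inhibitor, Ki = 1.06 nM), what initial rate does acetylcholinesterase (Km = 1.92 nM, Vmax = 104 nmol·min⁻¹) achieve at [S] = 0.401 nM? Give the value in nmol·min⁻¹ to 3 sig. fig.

14.9 nmol·min⁻¹

With α = 1 + [I]/Ki = 1 + 1.28/1.06 = 2.208, the uncompetitive rate law is v = (Vmax/α)·[S] / (Km/α + [S]).
v = (104/2.208)×0.401 / (1.92/2.208 + 0.401) = 18.89/1.271 = 14.9 nmol·min⁻¹.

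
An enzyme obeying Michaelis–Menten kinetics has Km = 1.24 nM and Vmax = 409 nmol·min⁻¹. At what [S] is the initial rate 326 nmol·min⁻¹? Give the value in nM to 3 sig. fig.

Rearranging v = Vmax[S]/(Km+[S]) gives [S] = Km·v/(Vmax − v).
[S] = 1.24 × 326 / (409 − 326) = 404.2/83.00 = 4.87 nM.

4.87 nM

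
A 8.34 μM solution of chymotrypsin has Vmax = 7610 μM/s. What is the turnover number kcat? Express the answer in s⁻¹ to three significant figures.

kcat = Vmax/[E]total = 7610 μM/s / 8.34 μM = 912 s⁻¹.

912 s⁻¹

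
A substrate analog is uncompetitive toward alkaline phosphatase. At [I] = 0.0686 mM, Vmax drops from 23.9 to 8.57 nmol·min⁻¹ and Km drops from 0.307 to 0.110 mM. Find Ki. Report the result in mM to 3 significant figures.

0.0383 mM

Uncompetitive: Vmax,app = Vmax/α (and Km,app = Km/α) with α = 1 + [I]/Ki.
α = Vmax/Vmax,app = 23.9/8.57 = 2.789.
Ki = [I]/(α − 1) = 0.0686/1.789 = 0.0383 mM.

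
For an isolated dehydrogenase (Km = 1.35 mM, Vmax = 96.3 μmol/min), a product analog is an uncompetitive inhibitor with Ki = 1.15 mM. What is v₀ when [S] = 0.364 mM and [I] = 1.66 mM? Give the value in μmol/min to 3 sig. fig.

15.7 μmol/min

α = 1 + [I]/Ki = 1 + 1.66/1.15 = 2.443.
For an uncompetitive inhibitor, both parameters are divided by α, giving Vmax/α and Km/α: Km,app = 0.552 mM, Vmax,app = 39.4 μmol/min.
v = Vmax,app·[S]/(Km,app + [S]) = 39.4 × 0.364/(0.552 + 0.364) = 15.7 μmol/min.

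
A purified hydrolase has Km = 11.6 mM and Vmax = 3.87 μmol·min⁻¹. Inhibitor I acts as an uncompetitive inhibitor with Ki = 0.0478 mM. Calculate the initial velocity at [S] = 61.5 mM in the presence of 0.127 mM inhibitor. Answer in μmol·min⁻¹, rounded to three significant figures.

1.01 μmol·min⁻¹

With α = 1 + [I]/Ki = 1 + 0.127/0.0478 = 3.657, the uncompetitive rate law is v = (Vmax/α)·[S] / (Km/α + [S]).
v = (3.87/3.657)×61.5 / (11.6/3.657 + 61.5) = 65.08/64.67 = 1.01 μmol·min⁻¹.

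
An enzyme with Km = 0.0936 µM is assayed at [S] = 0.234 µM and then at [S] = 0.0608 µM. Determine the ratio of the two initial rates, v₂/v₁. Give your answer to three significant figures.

Since Vmax cancels, v₂/v₁ = [S]₂(Km+[S]₁) / [S]₁(Km+[S]₂).
= 0.0608×(0.0936+0.234) / (0.234×(0.0936+0.0608)) = 0.01992/0.03613 = 0.551.

0.551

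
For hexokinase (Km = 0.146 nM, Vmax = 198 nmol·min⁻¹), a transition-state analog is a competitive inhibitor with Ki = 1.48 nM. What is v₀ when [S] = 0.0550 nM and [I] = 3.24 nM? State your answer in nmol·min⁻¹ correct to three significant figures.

α = 1 + [I]/Ki = 1 + 3.24/1.48 = 3.189.
For a competitive inhibitor, Vmax is unchanged and the apparent Km becomes α·Km: Km,app = 0.466 nM, Vmax,app = 198 nmol·min⁻¹.
v = Vmax,app·[S]/(Km,app + [S]) = 198 × 0.0550/(0.466 + 0.0550) = 20.9 nmol·min⁻¹.

20.9 nmol·min⁻¹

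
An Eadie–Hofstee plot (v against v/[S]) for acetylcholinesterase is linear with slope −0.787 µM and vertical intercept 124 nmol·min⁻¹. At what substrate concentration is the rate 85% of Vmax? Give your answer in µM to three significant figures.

4.46 µM

The Eadie–Hofstee slope gives Km = 0.787 µM (slope = −Km).
v/Vmax = [S]/(Km+[S]) = 0.85 ⇒ [S] = Km·0.85/(1−0.85) = 0.787 × 5.667 = 4.46 µM.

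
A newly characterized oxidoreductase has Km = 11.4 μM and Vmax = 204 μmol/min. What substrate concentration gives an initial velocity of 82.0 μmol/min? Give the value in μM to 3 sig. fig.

7.66 μM

The required fractional saturation is v/Vmax = 82.0/204 = 0.4020.
Then [S]/(Km+[S]) = 0.4020 ⇒ [S] = 11.4 × 0.4020/(1 − 0.4020) = 7.66 μM.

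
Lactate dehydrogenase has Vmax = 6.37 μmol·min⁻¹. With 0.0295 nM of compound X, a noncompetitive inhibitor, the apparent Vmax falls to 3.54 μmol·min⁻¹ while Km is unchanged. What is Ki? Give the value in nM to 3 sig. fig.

Noncompetitive: Vmax,app = Vmax/α with α = 1 + [I]/Ki.
α = Vmax/Vmax,app = 6.37/3.54 = 1.799.
Since α = 1 + [I]/Ki, [I]/Ki = 1.799 − 1 = 0.7994 and Ki = 0.0295/0.7994 = 0.0369 nM.

0.0369 nM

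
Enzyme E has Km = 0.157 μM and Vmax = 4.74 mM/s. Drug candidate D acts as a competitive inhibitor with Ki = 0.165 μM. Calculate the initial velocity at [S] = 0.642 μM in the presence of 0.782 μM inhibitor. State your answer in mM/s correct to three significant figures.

1.97 mM/s

α = 1 + [I]/Ki = 1 + 0.782/0.165 = 5.739.
For a competitive inhibitor, Vmax is unchanged and the apparent Km becomes α·Km: Km,app = 0.901 μM, Vmax,app = 4.74 mM/s.
v = Vmax,app·[S]/(Km,app + [S]) = 4.74 × 0.642/(0.901 + 0.642) = 1.97 mM/s.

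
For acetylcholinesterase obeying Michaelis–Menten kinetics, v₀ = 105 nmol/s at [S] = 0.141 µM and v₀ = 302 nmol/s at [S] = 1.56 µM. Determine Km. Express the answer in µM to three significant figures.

In reciprocal form, 1/v = (Km/Vmax)·(1/[S]) + 1/Vmax. The two points give (1/[S], 1/v) = (7.092, 0.009524) and (0.6410, 0.003311).
Slope = (0.009524 − 0.003311)/(7.092 − 0.6410) = 0.0009630; intercept = 0.009524 − 0.0009630×7.092 = 0.002694.
Vmax = 1/intercept = 371 nmol/s; Km = slope × Vmax = 0.0009630 × 371 = 0.357 µM.

0.357 µM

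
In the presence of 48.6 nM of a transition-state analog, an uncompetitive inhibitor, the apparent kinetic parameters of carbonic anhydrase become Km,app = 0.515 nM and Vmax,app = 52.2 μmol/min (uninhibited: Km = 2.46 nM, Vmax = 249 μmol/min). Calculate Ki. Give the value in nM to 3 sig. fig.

Uncompetitive: Vmax,app = Vmax/α (and Km,app = Km/α) with α = 1 + [I]/Ki.
α = Vmax/Vmax,app = 249/52.2 = 4.770.
Ki = [I]/(α − 1) = 48.6/3.770 = 12.9 nM.

12.9 nM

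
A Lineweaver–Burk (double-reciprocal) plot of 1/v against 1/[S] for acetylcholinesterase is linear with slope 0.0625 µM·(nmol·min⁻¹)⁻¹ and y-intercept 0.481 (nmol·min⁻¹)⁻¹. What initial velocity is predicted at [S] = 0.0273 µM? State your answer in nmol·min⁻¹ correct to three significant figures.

0.361 nmol·min⁻¹

The y-intercept is 1/Vmax, so Vmax = 1/0.481 = 2.08 nmol·min⁻¹.
The slope is Km/Vmax, so Km = 0.0625 × 2.08 = 0.130 µM.
Then v = 2.08 × 0.0273/(0.130 + 0.0273) = 0.361 nmol·min⁻¹.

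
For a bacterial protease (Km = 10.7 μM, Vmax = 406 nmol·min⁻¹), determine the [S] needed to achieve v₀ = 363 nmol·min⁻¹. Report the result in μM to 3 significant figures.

The required fractional saturation is v/Vmax = 363/406 = 0.8941.
Then [S]/(Km+[S]) = 0.8941 ⇒ [S] = 10.7 × 0.8941/(1 − 0.8941) = 90.3 μM.

90.3 μM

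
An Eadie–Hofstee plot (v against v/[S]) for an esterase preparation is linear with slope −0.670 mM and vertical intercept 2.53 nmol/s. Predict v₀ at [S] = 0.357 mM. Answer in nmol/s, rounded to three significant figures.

In the Eadie–Hofstee form v = Vmax − Km·(v/[S]), the slope is −Km and the intercept is Vmax, so Km = 0.670 mM and Vmax = 2.53 nmol/s.
v = 2.53 × 0.357/(0.670 + 0.357) = 0.879 nmol/s.

0.879 nmol/s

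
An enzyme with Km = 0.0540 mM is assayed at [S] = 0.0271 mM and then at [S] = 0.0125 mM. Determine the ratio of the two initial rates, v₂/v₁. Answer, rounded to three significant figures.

0.563

The fractional saturations are [S]/(Km+[S]) = 0.0271/0.08110 = 0.3342 and 0.0125/0.06650 = 0.1880.
v₂/v₁ is just their ratio: 0.1880/0.3342 = 0.563.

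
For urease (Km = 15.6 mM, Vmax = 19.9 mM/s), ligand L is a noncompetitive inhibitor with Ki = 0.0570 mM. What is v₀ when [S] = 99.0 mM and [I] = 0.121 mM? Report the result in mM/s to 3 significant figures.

5.51 mM/s

α = 1 + [I]/Ki = 1 + 0.121/0.0570 = 3.123.
For a noncompetitive inhibitor, Vmax is reduced to Vmax/α while Km is unchanged: Km,app = 15.6 mM, Vmax,app = 6.37 mM/s.
v = Vmax,app·[S]/(Km,app + [S]) = 6.37 × 99.0/(15.6 + 99.0) = 5.51 mM/s.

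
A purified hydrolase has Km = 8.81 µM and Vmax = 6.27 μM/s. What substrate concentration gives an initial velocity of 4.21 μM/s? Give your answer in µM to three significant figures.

Rearranging v = Vmax[S]/(Km+[S]) gives [S] = Km·v/(Vmax − v).
[S] = 8.81 × 4.21 / (6.27 − 4.21) = 37.09/2.060 = 18.0 µM.

18.0 µM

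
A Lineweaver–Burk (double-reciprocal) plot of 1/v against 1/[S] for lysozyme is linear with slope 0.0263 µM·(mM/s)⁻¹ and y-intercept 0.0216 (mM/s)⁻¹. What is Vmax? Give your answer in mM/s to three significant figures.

The y-intercept of a Lineweaver–Burk plot equals 1/Vmax, so Vmax = 1/0.0216 = 46.3 mM/s.

46.3 mM/s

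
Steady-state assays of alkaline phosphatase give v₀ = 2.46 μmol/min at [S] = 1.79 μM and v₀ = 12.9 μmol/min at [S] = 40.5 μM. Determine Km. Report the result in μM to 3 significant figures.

In reciprocal form, 1/v = (Km/Vmax)·(1/[S]) + 1/Vmax. The two points give (1/[S], 1/v) = (0.5587, 0.4065) and (0.02469, 0.07752).
Slope = (0.4065 − 0.07752)/(0.5587 − 0.02469) = 0.6161; intercept = 0.4065 − 0.6161×0.5587 = 0.06231.
Vmax = 1/intercept = 16.0 μmol/min; Km = slope × Vmax = 0.6161 × 16.0 = 9.89 μM.

9.89 μM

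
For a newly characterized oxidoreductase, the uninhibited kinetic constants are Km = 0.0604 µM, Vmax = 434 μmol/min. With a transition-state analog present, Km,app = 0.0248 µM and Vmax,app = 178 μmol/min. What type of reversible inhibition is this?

uncompetitive

Both Km and Vmax decrease by the same factor (~2.44-fold) — characteristic of uncompetitive inhibition.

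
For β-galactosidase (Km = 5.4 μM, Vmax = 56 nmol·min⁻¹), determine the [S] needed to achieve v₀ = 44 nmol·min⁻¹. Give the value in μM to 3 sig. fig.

19.8 μM

The required fractional saturation is v/Vmax = 44/56 = 0.7857.
Then [S]/(Km+[S]) = 0.7857 ⇒ [S] = 5.4 × 0.7857/(1 − 0.7857) = 19.8 μM.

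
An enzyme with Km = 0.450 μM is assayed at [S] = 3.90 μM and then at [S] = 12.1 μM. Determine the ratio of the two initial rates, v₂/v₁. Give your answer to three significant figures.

Since Vmax cancels, v₂/v₁ = [S]₂(Km+[S]₁) / [S]₁(Km+[S]₂).
= 12.1×(0.450+3.90) / (3.90×(0.450+12.1)) = 52.63/48.94 = 1.08.

1.08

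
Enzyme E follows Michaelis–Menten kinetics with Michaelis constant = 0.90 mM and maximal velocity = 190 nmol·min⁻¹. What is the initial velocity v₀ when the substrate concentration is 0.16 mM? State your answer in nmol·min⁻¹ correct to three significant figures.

[S]/(Km+[S]) = 0.16/1.060 = 0.1509, the fractional saturation.
v = 0.1509 × Vmax = 0.1509 × 190 = 28.7 nmol·min⁻¹.

28.7 nmol·min⁻¹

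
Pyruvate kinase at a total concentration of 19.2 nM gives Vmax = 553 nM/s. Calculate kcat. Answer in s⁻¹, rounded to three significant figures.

28.8 s⁻¹

kcat = Vmax/[E]total = 553 nM/s / 19.2 nM = 28.8 s⁻¹.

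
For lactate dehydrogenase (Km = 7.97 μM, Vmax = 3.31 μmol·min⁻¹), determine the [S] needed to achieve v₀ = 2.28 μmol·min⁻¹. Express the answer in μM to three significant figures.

17.6 μM

Rearranging v = Vmax[S]/(Km+[S]) gives [S] = Km·v/(Vmax − v).
[S] = 7.97 × 2.28 / (3.31 − 2.28) = 18.17/1.030 = 17.6 μM.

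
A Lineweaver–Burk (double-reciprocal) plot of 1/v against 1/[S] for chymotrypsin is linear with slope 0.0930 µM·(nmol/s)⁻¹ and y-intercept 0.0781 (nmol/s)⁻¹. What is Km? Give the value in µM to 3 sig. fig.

y-intercept = 1/Vmax ⇒ Vmax = 12.8 nmol/s; slope = Km/Vmax ⇒ Km = slope × Vmax.
Km = 0.0930 × 12.8 = 1.19 µM.

1.19 µM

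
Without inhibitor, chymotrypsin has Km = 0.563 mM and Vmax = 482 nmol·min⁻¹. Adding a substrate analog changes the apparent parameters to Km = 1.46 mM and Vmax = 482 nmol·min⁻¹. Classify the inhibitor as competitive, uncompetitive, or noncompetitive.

Km increases (0.563 → 1.46 mM) while Vmax is unchanged — the hallmark of competitive inhibition.

competitive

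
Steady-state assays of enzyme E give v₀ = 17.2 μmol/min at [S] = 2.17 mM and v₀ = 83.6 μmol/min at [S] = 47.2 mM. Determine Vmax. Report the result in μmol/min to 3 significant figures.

103 μmol/min

In reciprocal form, 1/v = (Km/Vmax)·(1/[S]) + 1/Vmax. The two points give (1/[S], 1/v) = (0.4608, 0.05814) and (0.02119, 0.01196).
Slope = (0.05814 − 0.01196)/(0.4608 − 0.02119) = 0.1050; intercept = 0.05814 − 0.1050×0.4608 = 0.009736.
Vmax = 1/intercept = 103 μmol/min; Km = slope × Vmax = 0.1050 × 103 = 10.8 mM.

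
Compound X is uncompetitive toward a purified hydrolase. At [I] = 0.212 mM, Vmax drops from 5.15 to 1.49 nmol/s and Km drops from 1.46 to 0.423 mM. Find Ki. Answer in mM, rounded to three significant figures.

Uncompetitive: Vmax,app = Vmax/α (and Km,app = Km/α) with α = 1 + [I]/Ki.
α = Vmax/Vmax,app = 5.15/1.49 = 3.456.
Ki = [I]/(α − 1) = 0.212/2.456 = 0.0863 mM.

0.0863 mM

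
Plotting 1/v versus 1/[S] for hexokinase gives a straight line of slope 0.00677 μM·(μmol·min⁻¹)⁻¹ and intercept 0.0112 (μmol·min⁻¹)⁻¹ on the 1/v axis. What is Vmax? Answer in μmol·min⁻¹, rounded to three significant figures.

89.3 μmol·min⁻¹

The y-intercept of a Lineweaver–Burk plot equals 1/Vmax, so Vmax = 1/0.0112 = 89.3 μmol·min⁻¹.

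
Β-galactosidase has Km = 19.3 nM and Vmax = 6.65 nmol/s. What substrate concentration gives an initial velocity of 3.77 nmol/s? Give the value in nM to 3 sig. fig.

25.3 nM

Rearranging v = Vmax[S]/(Km+[S]) gives [S] = Km·v/(Vmax − v).
[S] = 19.3 × 3.77 / (6.65 − 3.77) = 72.76/2.880 = 25.3 nM.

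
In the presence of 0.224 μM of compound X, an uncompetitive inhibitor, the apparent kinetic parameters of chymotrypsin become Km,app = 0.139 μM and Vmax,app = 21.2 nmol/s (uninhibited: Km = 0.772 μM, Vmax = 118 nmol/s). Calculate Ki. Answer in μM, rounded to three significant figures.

0.0491 μM

Uncompetitive: Vmax,app = Vmax/α (and Km,app = Km/α) with α = 1 + [I]/Ki.
α = Vmax/Vmax,app = 118/21.2 = 5.566.
Since α = 1 + [I]/Ki, [I]/Ki = 5.566 − 1 = 4.566 and Ki = 0.224/4.566 = 0.0491 μM.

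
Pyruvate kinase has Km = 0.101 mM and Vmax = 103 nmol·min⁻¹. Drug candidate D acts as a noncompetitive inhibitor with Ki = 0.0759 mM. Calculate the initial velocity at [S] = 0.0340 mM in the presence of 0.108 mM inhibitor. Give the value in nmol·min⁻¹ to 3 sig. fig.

10.7 nmol·min⁻¹

With α = 1 + [I]/Ki = 1 + 0.108/0.0759 = 2.423, the noncompetitive rate law is v = (Vmax/α)·[S] / (Km + [S]).
v = (103/2.423)×0.0340 / (0.101 + 0.0340) = 1.445/0.1350 = 10.7 nmol·min⁻¹.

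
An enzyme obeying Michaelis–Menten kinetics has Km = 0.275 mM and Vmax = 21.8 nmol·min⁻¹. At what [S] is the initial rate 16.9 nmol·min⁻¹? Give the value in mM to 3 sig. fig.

0.948 mM

Rearranging v = Vmax[S]/(Km+[S]) gives [S] = Km·v/(Vmax − v).
[S] = 0.275 × 16.9 / (21.8 − 16.9) = 4.648/4.900 = 0.948 mM.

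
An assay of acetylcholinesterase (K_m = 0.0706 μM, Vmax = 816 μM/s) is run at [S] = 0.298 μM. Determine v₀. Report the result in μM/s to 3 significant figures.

[S]/(Km+[S]) = 0.298/0.3686 = 0.8085, the fractional saturation.
v = 0.8085 × Vmax = 0.8085 × 816 = 660 μM/s.

660 μM/s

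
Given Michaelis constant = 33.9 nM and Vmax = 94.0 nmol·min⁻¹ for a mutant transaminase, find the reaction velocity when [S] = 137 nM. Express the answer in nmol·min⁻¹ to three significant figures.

v = Vmax·[S]/(Km + [S]) = 94.0 × 137 / (33.9 + 137)
  = 12880 / 170.9 = 75.4 nmol·min⁻¹.

75.4 nmol·min⁻¹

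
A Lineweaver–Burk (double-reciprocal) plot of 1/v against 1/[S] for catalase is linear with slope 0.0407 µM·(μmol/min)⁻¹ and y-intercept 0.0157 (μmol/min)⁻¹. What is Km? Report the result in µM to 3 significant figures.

y-intercept = 1/Vmax ⇒ Vmax = 63.7 μmol/min; slope = Km/Vmax ⇒ Km = slope × Vmax.
Km = 0.0407 × 63.7 = 2.59 µM.

2.59 µM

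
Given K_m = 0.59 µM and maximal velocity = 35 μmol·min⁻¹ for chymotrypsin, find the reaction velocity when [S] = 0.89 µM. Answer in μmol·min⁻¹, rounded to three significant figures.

[S]/(Km+[S]) = 0.89/1.480 = 0.6014, the fractional saturation.
v = 0.6014 × Vmax = 0.6014 × 35 = 21.0 μmol·min⁻¹.

21.0 μmol·min⁻¹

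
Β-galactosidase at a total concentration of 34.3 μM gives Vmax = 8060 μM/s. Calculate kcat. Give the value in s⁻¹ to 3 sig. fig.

235 s⁻¹

kcat = Vmax/[E]total = 8060 μM/s / 34.3 μM = 235 s⁻¹.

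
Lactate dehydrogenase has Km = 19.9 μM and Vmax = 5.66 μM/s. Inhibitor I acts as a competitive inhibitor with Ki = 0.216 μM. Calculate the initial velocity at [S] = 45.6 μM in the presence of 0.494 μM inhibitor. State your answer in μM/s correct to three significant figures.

α = 1 + [I]/Ki = 1 + 0.494/0.216 = 3.287.
For a competitive inhibitor, Vmax is unchanged and the apparent Km becomes α·Km: Km,app = 65.4 μM, Vmax,app = 5.66 μM/s.
v = Vmax,app·[S]/(Km,app + [S]) = 5.66 × 45.6/(65.4 + 45.6) = 2.32 μM/s.

2.32 μM/s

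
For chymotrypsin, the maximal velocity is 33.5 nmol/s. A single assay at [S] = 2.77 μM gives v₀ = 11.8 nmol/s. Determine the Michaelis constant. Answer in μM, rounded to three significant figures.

From v = Vmax[S]/(Km+[S]), Km = [S](Vmax − v)/v.
Km = 2.77 × (33.5 − 11.8) / 11.8 = 60.11/11.8 = 5.09 μM.

5.09 μM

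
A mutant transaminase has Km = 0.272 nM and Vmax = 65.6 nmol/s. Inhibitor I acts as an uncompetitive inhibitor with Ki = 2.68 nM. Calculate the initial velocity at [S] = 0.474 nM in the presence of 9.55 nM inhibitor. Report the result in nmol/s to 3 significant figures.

12.8 nmol/s

With α = 1 + [I]/Ki = 1 + 9.55/2.68 = 4.563, the uncompetitive rate law is v = (Vmax/α)·[S] / (Km/α + [S]).
v = (65.6/4.563)×0.474 / (0.272/4.563 + 0.474) = 6.814/0.5336 = 12.8 nmol/s.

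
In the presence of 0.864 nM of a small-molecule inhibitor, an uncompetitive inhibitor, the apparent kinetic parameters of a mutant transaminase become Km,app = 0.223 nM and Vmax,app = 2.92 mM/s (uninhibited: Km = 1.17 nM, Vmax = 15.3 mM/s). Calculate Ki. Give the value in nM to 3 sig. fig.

0.204 nM

Uncompetitive: Vmax,app = Vmax/α (and Km,app = Km/α) with α = 1 + [I]/Ki.
α = Vmax/Vmax,app = 15.3/2.92 = 5.240.
Ki = [I]/(α − 1) = 0.864/4.240 = 0.204 nM.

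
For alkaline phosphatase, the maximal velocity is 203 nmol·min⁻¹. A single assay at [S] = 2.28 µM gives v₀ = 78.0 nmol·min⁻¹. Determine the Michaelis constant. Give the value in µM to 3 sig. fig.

3.65 µM

From v = Vmax[S]/(Km+[S]), Km = [S](Vmax − v)/v.
Km = 2.28 × (203 − 78.0) / 78.0 = 285.0/78.0 = 3.65 µM.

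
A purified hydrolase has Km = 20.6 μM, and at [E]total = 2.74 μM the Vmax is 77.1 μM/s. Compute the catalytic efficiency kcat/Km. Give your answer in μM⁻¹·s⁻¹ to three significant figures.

kcat = Vmax/[E]total = 77.1/2.74 = 28.1 s⁻¹.
kcat/Km = 28.1/20.6 = 1.37 μM⁻¹·s⁻¹.

1.37 μM⁻¹·s⁻¹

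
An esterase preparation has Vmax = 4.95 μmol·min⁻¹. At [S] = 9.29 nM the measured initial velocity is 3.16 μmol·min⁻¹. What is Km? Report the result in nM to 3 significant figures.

5.26 nM

v/Vmax = 3.16/4.95 = 0.6384 = [S]/(Km+[S]).
So Km + [S] = [S]/0.6384 = 14.55 nM, giving Km = 14.55 − 9.29 = 5.26 nM.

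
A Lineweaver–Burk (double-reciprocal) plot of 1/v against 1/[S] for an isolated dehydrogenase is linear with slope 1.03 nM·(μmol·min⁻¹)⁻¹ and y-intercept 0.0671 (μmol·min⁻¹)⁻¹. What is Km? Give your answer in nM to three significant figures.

y-intercept = 1/Vmax ⇒ Vmax = 14.9 μmol·min⁻¹; slope = Km/Vmax ⇒ Km = slope × Vmax.
Km = 1.03 × 14.9 = 15.4 nM.

15.4 nM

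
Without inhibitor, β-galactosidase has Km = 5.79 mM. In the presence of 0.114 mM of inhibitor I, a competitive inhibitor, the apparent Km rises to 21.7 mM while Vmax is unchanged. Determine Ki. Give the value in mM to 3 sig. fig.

0.0415 mM

Competitive: Km,app = α·Km with α = 1 + [I]/Ki.
α = Km,app/Km = 21.7/5.79 = 3.748.
Ki = [I]/(α − 1) = 0.114/2.748 = 0.0415 mM.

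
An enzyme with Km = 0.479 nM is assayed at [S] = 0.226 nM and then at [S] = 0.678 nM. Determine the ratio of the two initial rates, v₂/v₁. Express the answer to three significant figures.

Since Vmax cancels, v₂/v₁ = [S]₂(Km+[S]₁) / [S]₁(Km+[S]₂).
= 0.678×(0.479+0.226) / (0.226×(0.479+0.678)) = 0.4780/0.2615 = 1.83.

1.83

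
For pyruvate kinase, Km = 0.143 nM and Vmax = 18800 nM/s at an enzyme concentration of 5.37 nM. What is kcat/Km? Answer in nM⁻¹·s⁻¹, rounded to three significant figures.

kcat = Vmax/[E]total = 18800/5.37 = 3500 s⁻¹.
kcat/Km = 3500/0.143 = 24500 nM⁻¹·s⁻¹.

24500 nM⁻¹·s⁻¹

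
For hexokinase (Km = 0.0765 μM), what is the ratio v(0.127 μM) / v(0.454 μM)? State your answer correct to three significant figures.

Since Vmax cancels, v₂/v₁ = [S]₂(Km+[S]₁) / [S]₁(Km+[S]₂).
= 0.127×(0.0765+0.454) / (0.454×(0.0765+0.127)) = 0.06737/0.09239 = 0.729.

0.729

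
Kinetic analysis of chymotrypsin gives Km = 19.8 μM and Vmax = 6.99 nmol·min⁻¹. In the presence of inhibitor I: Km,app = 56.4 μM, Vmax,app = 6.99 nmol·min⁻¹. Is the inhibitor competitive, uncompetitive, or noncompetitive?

Km increases (19.8 → 56.4 μM) while Vmax is unchanged — the hallmark of competitive inhibition.

competitive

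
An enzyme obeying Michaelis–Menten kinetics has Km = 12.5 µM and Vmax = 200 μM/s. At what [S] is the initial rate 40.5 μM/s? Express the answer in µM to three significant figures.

The required fractional saturation is v/Vmax = 40.5/200 = 0.2025.
Then [S]/(Km+[S]) = 0.2025 ⇒ [S] = 12.5 × 0.2025/(1 − 0.2025) = 3.17 µM.

3.17 µM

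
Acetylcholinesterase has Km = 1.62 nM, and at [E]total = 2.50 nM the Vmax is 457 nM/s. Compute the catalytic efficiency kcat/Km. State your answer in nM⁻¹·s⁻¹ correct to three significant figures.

113 nM⁻¹·s⁻¹

kcat = Vmax/[E]total = 457/2.50 = 183 s⁻¹.
kcat/Km = 183/1.62 = 113 nM⁻¹·s⁻¹.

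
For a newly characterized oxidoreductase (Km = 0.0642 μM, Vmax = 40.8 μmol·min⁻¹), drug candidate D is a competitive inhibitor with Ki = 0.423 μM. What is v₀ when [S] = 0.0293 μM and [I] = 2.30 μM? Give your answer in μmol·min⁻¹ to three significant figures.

With α = 1 + [I]/Ki = 1 + 2.30/0.423 = 6.437, the competitive rate law is v = Vmax[S] / (αKm + [S]).
v = 40.8×0.0293 / (6.437×0.0642 + 0.0293) = 1.195/0.4426 = 2.70 μmol·min⁻¹.

2.70 μmol·min⁻¹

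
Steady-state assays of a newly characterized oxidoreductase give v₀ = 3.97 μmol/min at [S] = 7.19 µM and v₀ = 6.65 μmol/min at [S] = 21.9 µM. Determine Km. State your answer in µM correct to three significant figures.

In reciprocal form, 1/v = (Km/Vmax)·(1/[S]) + 1/Vmax. The two points give (1/[S], 1/v) = (0.1391, 0.2519) and (0.04566, 0.1504).
Slope = (0.2519 − 0.1504)/(0.1391 − 0.04566) = 1.087; intercept = 0.2519 − 1.087×0.1391 = 0.1008.
Vmax = 1/intercept = 9.92 μmol/min; Km = slope × Vmax = 1.087 × 9.92 = 10.8 µM.

10.8 µM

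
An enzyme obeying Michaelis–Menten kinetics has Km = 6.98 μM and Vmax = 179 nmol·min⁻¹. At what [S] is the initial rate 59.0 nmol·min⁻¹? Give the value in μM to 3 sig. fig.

3.43 μM

Rearranging v = Vmax[S]/(Km+[S]) gives [S] = Km·v/(Vmax − v).
[S] = 6.98 × 59.0 / (179 − 59.0) = 411.8/120.0 = 3.43 μM.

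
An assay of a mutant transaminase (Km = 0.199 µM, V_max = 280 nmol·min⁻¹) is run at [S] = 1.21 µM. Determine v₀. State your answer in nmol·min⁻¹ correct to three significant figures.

240 nmol·min⁻¹

v = Vmax·[S]/(Km + [S]) = 280 × 1.21 / (0.199 + 1.21)
  = 338.8 / 1.409 = 240 nmol·min⁻¹.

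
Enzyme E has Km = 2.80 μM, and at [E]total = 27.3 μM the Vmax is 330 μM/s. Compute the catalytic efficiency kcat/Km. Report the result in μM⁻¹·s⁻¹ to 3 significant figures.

kcat = Vmax/[E]total = 330/27.3 = 12.1 s⁻¹.
kcat/Km = 12.1/2.80 = 4.32 μM⁻¹·s⁻¹.

4.32 μM⁻¹·s⁻¹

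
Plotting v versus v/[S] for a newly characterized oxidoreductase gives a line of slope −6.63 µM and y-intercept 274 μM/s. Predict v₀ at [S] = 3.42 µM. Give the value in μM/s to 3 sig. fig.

In the Eadie–Hofstee form v = Vmax − Km·(v/[S]), the slope is −Km and the intercept is Vmax, so Km = 6.63 µM and Vmax = 274 μM/s.
v = 274 × 3.42/(6.63 + 3.42) = 93.2 μM/s.

93.2 μM/s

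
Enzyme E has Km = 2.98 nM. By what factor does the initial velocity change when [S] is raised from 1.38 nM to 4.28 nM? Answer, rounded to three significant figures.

1.86

The fractional saturations are [S]/(Km+[S]) = 1.38/4.360 = 0.3165 and 4.28/7.260 = 0.5895.
v₂/v₁ is just their ratio: 0.5895/0.3165 = 1.86.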